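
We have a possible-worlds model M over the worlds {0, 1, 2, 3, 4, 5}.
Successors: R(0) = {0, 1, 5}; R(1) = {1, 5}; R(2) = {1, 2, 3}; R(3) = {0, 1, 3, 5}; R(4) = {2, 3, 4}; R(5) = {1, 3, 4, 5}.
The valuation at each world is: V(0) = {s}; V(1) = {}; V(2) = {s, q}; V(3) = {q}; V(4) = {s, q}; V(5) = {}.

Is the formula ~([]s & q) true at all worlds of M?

Yes

Recall that []ψ holds at a world iff ψ holds at every accessible world, and <>ψ holds iff ψ holds at some accessible world.
Let φ = ~([]s & q). Evaluate φ at each world:
  0 (successors {0, 1, 5}): φ is true.
  1 (successors {1, 5}): φ is true.
  2 (successors {1, 2, 3}): φ is true.
  3 (successors {0, 1, 3, 5}): φ is true.
  4 (successors {2, 3, 4}): φ is true.
  5 (successors {1, 3, 4, 5}): φ is true.
For instance, at 4:
  At 4: []s & q is false, so ~([]s & q) is true.
    At 4: []s is false, q is true, so []s & q is false.
      At 4: []s requires s at every successor {2, 3, 4}.
        s fails at 3, so []s is false at 4.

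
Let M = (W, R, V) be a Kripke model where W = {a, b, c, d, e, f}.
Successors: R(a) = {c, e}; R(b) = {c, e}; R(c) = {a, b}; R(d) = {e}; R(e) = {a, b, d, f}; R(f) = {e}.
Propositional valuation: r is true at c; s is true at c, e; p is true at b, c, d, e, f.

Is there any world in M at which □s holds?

Yes

Let φ = □s. Evaluate φ at each world:
  a (successors {c, e}): φ is true.
  b (successors {c, e}): φ is true.
  c (successors {a, b}): φ is false.
  d (successors {e}): φ is true.
  e (successors {a, b, d, f}): φ is false.
  f (successors {e}): φ is true.
Detail at a (witness):
  At a: □s requires s at every successor {c, e}.
    At c: s is true.
    At e: s is true.
  So □s is true at a.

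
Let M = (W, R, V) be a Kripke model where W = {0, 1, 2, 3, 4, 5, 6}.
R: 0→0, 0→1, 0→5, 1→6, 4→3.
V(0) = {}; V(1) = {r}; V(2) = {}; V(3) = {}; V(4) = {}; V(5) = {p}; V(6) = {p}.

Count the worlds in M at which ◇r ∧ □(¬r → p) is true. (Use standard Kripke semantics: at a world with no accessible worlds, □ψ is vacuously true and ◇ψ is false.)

0

Let φ = ◇r ∧ □(¬r → p). Evaluate φ at each world:
  0 (successors {0, 1, 5}): φ is false.
  1 (successors {6}): φ is false.
  2 (successors ∅): φ is false.
  3 (successors ∅): φ is false.
  4 (successors {3}): φ is false.
  5 (successors ∅): φ is false.
  6 (successors ∅): φ is false.
For instance, at 0:
  At 0: ◇r is true, □(¬r → p) is false, so ◇r ∧ □(¬r → p) is false.
    At 0: ◇r requires r at some successor in {0, 1, 5}.
      r holds at 1, so ◇r is true at 0.
    At 0: □(¬r → p) requires ¬r → p at every successor {0, 1, 5}.
      ¬r → p fails at 0, so □(¬r → p) is false at 0.
Satisfying worlds: none.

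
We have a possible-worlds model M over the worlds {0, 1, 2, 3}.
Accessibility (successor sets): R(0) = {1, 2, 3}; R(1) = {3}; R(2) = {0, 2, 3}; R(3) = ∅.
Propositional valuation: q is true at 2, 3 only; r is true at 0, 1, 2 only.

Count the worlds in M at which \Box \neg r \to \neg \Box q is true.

Let φ = \Box \neg r \to \neg \Box q. Evaluate φ at each world:
  0 (successors {1, 2, 3}): φ is true.
  1 (successors {3}): φ is false.
  2 (successors {0, 2, 3}): φ is true.
  3 (successors ∅): φ is false.
For instance, at 0:
  At 0: \Box \neg r is false, \neg \Box q is true, so \Box \neg r \to \neg \Box q is true.
    At 0: \Box \neg r requires \neg r at every successor {1, 2, 3}.
      \neg r fails at 1, so \Box \neg r is false at 0.
    At 0: \Box q is false, so \neg \Box q is true.
      At 0: \Box q requires q at every successor {1, 2, 3}.
        q fails at 1, so \Box q is false at 0.
Satisfying worlds: {0, 2}

2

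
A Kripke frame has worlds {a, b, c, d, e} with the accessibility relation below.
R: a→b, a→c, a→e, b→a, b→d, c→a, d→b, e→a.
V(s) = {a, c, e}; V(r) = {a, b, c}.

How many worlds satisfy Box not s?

1

Recall that Box ψ holds at a world iff ψ holds at every accessible world, and Dia ψ holds iff ψ holds at some accessible world.
Let φ = Box not s. Evaluate φ at each world:
  a (successors {b, c, e}): φ is false.
  b (successors {a, d}): φ is false.
  c (successors {a}): φ is false.
  d (successors {b}): φ is true.
  e (successors {a}): φ is false.
For instance, at b:
  At b: Box not s requires not s at every successor {a, d}.
    not s fails at a, so Box not s is false at b.
Satisfying worlds: {d}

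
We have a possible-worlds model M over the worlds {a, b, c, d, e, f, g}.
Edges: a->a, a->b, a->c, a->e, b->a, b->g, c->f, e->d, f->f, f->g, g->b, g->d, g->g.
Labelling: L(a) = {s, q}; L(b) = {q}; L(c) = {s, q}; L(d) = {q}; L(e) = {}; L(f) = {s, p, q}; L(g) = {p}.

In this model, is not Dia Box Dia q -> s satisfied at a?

At a: not Dia Box Dia q is false, s is true, so not Dia Box Dia q -> s is true.
  At a: Dia Box Dia q is true, so not Dia Box Dia q is false.
    At a: Dia Box Dia q requires Box Dia q at some successor in {a, b, c, e}.
      Box Dia q holds at a, so Dia Box Dia q is true at a.

Yes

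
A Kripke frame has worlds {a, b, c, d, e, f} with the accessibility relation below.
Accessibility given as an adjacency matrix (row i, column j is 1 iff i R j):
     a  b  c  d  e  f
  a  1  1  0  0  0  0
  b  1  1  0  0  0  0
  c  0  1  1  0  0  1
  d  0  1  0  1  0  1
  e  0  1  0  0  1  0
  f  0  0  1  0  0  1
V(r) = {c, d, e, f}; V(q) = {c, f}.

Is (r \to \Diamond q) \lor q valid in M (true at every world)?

No

Let φ = (r \to \Diamond q) \lor q. Evaluate φ at each world:
  a (successors {a, b}): φ is true.
  b (successors {a, b}): φ is true.
  c (successors {b, c, f}): φ is true.
  d (successors {b, d, f}): φ is true.
  e (successors {b, e}): φ is false.
  f (successors {c, f}): φ is true.
Detail at e (counterexample):
  At e: r \to \Diamond q is false, q is false, so (r \to \Diamond q) \lor q is false.
    At e: r is true, \Diamond q is false, so r \to \Diamond q is false.
      At e: \Diamond q requires q at some successor in {b, e}.
        At b: q is false.
        At e: q is false.
      So \Diamond q is false at e.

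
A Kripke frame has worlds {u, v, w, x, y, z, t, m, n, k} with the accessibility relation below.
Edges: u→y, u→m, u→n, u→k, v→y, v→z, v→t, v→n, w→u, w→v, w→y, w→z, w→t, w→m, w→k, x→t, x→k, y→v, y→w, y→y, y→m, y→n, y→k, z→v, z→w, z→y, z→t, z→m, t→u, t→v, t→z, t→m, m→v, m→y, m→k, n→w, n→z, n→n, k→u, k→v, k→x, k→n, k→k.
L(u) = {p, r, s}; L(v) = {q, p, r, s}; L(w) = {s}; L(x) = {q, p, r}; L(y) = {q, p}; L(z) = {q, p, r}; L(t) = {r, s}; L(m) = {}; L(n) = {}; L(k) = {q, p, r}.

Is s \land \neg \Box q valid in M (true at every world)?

No

Recall that \Box ψ holds at a world iff ψ holds at every accessible world, and \Diamond ψ holds iff ψ holds at some accessible world.
Let φ = s \land \neg \Box q. Evaluate φ at each world:
  u (successors {y, m, n, k}): φ is true.
  v (successors {y, z, t, n}): φ is true.
  w (successors {u, v, y, z, t, m, k}): φ is true.
  x (successors {t, k}): φ is false.
  y (successors {v, w, y, m, n, k}): φ is false.
  z (successors {v, w, y, t, m}): φ is false.
  t (successors {u, v, z, m}): φ is true.
  m (successors {v, y, k}): φ is false.
  n (successors {w, z, n}): φ is false.
  k (successors {u, v, x, n, k}): φ is false.
Detail at x (counterexample):
  At x: s is false, \neg \Box q is true, so s \land \neg \Box q is false.
    At x: \Box q is false, so \neg \Box q is true.
      At x: \Box q requires q at every successor {t, k}.
        q fails at t, so \Box q is false at x.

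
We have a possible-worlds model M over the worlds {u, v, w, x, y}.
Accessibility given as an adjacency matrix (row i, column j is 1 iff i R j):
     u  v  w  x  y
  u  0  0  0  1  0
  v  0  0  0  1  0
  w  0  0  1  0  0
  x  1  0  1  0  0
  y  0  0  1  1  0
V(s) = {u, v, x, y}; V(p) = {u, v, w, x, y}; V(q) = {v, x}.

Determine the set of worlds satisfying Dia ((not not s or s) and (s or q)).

u, v, x, y

Recall that Dia ψ holds at a world iff ψ holds at some accessible world.
Let φ = Dia ((not not s or s) and (s or q)). Evaluate φ at each world:
  u (successors {x}): φ is true.
  v (successors {x}): φ is true.
  w (successors {w}): φ is false.
  x (successors {u, w}): φ is true.
  y (successors {w, x}): φ is true.
For instance, at w:
  At w: Dia ((not not s or s) and (s or q)) requires (not not s or s) and (s or q) at some successor in {w}.
    At w: (not not s or s) and (s or q) is false.
  So Dia ((not not s or s) and (s or q)) is false at w.
Satisfying worlds: {u, v, x, y}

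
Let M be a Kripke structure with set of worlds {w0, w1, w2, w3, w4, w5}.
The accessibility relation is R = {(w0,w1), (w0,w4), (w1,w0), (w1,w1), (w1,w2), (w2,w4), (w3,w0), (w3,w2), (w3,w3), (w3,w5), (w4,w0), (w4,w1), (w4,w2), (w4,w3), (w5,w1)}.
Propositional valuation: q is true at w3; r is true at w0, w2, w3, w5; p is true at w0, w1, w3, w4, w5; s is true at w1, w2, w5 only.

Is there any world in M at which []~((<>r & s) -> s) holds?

No

Let φ = []~((<>r & s) -> s). Evaluate φ at each world:
  w0 (successors {w1, w4}): φ is false.
  w1 (successors {w0, w1, w2}): φ is false.
  w2 (successors {w4}): φ is false.
  w3 (successors {w0, w2, w3, w5}): φ is false.
  w4 (successors {w0, w1, w2, w3}): φ is false.
  w5 (successors {w1}): φ is false.
For instance, at w0:
  At w0: []~((<>r & s) -> s) requires ~((<>r & s) -> s) at every successor {w1, w4}.
    ~((<>r & s) -> s) fails at w1, so []~((<>r & s) -> s) is false at w0.
      At w1: (<>r & s) -> s is true, so ~((<>r & s) -> s) is false.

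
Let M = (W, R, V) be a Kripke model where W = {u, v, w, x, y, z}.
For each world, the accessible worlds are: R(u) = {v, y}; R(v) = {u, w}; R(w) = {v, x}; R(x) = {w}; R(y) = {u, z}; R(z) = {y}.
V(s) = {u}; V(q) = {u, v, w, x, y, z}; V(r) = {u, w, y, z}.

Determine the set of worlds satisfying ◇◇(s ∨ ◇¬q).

u, w, z

Let φ = ◇◇(s ∨ ◇¬q). Evaluate φ at each world:
  u (successors {v, y}): φ is true.
  v (successors {u, w}): φ is false.
  w (successors {v, x}): φ is true.
  x (successors {w}): φ is false.
  y (successors {u, z}): φ is false.
  z (successors {y}): φ is true.
For instance, at u:
  At u: ◇◇(s ∨ ◇¬q) requires ◇(s ∨ ◇¬q) at some successor in {v, y}.
    ◇(s ∨ ◇¬q) holds at v, so ◇◇(s ∨ ◇¬q) is true at u.
      At v: ◇(s ∨ ◇¬q) requires s ∨ ◇¬q at some successor in {u, w}.
        s ∨ ◇¬q holds at u, so ◇(s ∨ ◇¬q) is true at v.
Satisfying worlds: {u, w, z}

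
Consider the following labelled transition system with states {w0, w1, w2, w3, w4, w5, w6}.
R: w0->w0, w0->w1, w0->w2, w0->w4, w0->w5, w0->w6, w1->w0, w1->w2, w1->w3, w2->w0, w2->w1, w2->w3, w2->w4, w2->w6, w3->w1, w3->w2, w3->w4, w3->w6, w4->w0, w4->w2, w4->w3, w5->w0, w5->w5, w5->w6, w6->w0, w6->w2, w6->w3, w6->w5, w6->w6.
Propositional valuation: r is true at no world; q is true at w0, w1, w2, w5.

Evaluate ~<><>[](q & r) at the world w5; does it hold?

Yes

At w5: <><>[](q & r) is false, so ~<><>[](q & r) is true.
  At w5: <><>[](q & r) requires <>[](q & r) at some successor in {w0, w5, w6}.
    At w0: <>[](q & r) is false.
    At w5: <>[](q & r) is false.
    At w6: <>[](q & r) is false.
  So <><>[](q & r) is false at w5.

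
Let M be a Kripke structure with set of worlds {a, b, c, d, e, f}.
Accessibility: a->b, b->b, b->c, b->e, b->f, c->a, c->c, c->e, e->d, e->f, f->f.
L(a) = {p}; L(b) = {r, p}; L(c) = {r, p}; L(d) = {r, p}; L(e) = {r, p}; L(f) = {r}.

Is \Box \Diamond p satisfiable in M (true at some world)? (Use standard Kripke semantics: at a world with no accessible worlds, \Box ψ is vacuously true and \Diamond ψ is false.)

Let φ = \Box \Diamond p. Evaluate φ at each world:
  a (successors {b}): φ is true.
  b (successors {b, c, e, f}): φ is false.
  c (successors {a, c, e}): φ is true.
  d (successors ∅): φ is true.
  e (successors {d, f}): φ is false.
  f (successors {f}): φ is false.
Detail at a (witness):
  At a: \Box \Diamond p requires \Diamond p at every successor {b}.
      At b: \Diamond p requires p at some successor in {b, c, e, f}.
        p holds at b, so \Diamond p is true at b.
  So \Box \Diamond p is true at a.

Yes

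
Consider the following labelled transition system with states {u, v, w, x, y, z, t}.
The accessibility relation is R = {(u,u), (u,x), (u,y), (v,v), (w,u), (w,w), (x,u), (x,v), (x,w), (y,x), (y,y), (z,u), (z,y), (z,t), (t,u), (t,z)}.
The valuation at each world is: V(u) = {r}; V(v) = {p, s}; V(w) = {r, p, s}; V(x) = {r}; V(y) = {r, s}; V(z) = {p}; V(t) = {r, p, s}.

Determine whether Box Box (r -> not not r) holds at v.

Yes

At v: Box Box (r -> not not r) requires Box (r -> not not r) at every successor {v}.
    At v: Box (r -> not not r) requires r -> not not r at every successor {v}.
      At v: r -> not not r is true.
    So Box (r -> not not r) is true at v.
So Box Box (r -> not not r) is true at v.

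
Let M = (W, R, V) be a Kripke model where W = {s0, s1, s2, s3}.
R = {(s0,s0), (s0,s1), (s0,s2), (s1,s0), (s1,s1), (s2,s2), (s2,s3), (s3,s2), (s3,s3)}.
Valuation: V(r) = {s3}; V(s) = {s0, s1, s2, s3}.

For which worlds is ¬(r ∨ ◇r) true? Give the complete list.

Let φ = ¬(r ∨ ◇r). Evaluate φ at each world:
  s0 (successors {s0, s1, s2}): φ is true.
  s1 (successors {s0, s1}): φ is true.
  s2 (successors {s2, s3}): φ is false.
  s3 (successors {s2, s3}): φ is false.
For instance, at s2:
  At s2: r ∨ ◇r is true, so ¬(r ∨ ◇r) is false.
    At s2: r is false, ◇r is true, so r ∨ ◇r is true.
      At s2: ◇r requires r at some successor in {s2, s3}.
        r holds at s3, so ◇r is true at s2.
Satisfying worlds: {s0, s1}

s0, s1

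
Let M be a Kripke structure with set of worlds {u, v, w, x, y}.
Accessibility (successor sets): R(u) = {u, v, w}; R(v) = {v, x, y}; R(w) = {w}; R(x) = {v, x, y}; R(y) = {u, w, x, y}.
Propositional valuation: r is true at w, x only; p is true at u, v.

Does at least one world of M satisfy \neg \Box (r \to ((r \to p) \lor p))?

Yes

Let φ = \neg \Box (r \to ((r \to p) \lor p)). Evaluate φ at each world:
  u (successors {u, v, w}): φ is true.
  v (successors {v, x, y}): φ is true.
  w (successors {w}): φ is true.
  x (successors {v, x, y}): φ is true.
  y (successors {u, w, x, y}): φ is true.
Detail at u (witness):
  At u: \Box (r \to ((r \to p) \lor p)) is false, so \neg \Box (r \to ((r \to p) \lor p)) is true.
    At u: \Box (r \to ((r \to p) \lor p)) requires r \to ((r \to p) \lor p) at every successor {u, v, w}.
      r \to ((r \to p) \lor p) fails at w, so \Box (r \to ((r \to p) \lor p)) is false at u.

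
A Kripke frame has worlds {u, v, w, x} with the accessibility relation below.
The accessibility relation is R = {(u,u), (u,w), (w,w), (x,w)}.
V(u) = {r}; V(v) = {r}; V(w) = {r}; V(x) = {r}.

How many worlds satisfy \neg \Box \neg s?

Let φ = \neg \Box \neg s. Evaluate φ at each world:
  u (successors {u, w}): φ is false.
  v (successors ∅): φ is false.
  w (successors {w}): φ is false.
  x (successors {w}): φ is false.
For instance, at x:
  At x: \Box \neg s is true, so \neg \Box \neg s is false.
    At x: \Box \neg s requires \neg s at every successor {w}.
      At w: \neg s is true.
    So \Box \neg s is true at x.
Satisfying worlds: none.

0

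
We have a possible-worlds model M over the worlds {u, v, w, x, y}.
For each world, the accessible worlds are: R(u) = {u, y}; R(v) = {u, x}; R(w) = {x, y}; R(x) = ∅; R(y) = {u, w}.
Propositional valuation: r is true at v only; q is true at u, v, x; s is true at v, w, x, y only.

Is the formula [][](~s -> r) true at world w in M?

No

At w: [][](~s -> r) requires [](~s -> r) at every successor {x, y}.
  [](~s -> r) fails at y, so [][](~s -> r) is false at w.
    At y: [](~s -> r) requires ~s -> r at every successor {u, w}.
      ~s -> r fails at u, so [](~s -> r) is false at y.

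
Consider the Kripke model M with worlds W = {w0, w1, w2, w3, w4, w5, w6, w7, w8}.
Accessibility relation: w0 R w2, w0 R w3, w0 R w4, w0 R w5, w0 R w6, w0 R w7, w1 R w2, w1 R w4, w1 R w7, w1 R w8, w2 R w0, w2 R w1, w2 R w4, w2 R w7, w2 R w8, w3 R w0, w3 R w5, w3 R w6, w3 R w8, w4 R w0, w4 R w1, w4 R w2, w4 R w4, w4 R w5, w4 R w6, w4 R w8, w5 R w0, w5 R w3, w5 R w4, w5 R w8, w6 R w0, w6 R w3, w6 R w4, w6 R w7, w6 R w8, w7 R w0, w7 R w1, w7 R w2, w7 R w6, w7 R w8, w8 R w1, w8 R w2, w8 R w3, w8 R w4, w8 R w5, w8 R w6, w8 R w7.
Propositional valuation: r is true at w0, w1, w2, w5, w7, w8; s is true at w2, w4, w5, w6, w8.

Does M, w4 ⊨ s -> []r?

At w4: s is true, []r is false, so s -> []r is false.
  At w4: []r requires r at every successor {w0, w1, w2, w4, w5, w6, w8}.
    r fails at w4, so []r is false at w4.

No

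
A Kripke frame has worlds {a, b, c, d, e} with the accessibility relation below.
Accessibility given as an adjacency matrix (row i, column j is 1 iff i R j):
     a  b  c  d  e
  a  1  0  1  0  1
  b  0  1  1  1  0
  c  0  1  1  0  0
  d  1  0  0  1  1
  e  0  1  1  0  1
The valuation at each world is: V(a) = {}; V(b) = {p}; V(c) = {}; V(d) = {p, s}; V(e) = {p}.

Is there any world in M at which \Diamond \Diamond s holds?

Let φ = \Diamond \Diamond s. Evaluate φ at each world:
  a (successors {a, c, e}): φ is false.
  b (successors {b, c, d}): φ is true.
  c (successors {b, c}): φ is true.
  d (successors {a, d, e}): φ is true.
  e (successors {b, c, e}): φ is true.
Detail at b (witness):
  At b: \Diamond \Diamond s requires \Diamond s at some successor in {b, c, d}.
    \Diamond s holds at b, so \Diamond \Diamond s is true at b.
      At b: \Diamond s requires s at some successor in {b, c, d}.
        s holds at d, so \Diamond s is true at b.

Yes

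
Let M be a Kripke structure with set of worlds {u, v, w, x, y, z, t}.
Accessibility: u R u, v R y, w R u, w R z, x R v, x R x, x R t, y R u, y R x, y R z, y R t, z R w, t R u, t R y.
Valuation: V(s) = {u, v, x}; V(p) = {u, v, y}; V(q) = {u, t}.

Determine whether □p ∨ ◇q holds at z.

No

At z: □p is false, ◇q is false, so □p ∨ ◇q is false.
  At z: □p requires p at every successor {w}.
    p fails at w, so □p is false at z.
  At z: ◇q requires q at some successor in {w}.
    At w: q is false.
  So ◇q is false at z.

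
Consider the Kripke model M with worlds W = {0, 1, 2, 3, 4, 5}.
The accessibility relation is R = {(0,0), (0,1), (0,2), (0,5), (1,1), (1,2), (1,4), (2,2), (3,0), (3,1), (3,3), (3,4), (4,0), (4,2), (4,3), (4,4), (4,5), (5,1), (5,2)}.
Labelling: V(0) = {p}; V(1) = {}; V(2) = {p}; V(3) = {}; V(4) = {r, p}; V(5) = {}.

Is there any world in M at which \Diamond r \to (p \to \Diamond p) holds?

Yes

Recall that \Diamond ψ holds at a world iff ψ holds at some accessible world.
Let φ = \Diamond r \to (p \to \Diamond p). Evaluate φ at each world:
  0 (successors {0, 1, 2, 5}): φ is true.
  1 (successors {1, 2, 4}): φ is true.
  2 (successors {2}): φ is true.
  3 (successors {0, 1, 3, 4}): φ is true.
  4 (successors {0, 2, 3, 4, 5}): φ is true.
  5 (successors {1, 2}): φ is true.
Detail at 0 (witness):
  At 0: \Diamond r is false, p \to \Diamond p is true, so \Diamond r \to (p \to \Diamond p) is true.
    At 0: \Diamond r requires r at some successor in {0, 1, 2, 5}.
      At 0: r is false.
      At 1: r is false.
      At 2: r is false.
      At 5: r is false.
    So \Diamond r is false at 0.
    At 0: p is true, \Diamond p is true, so p \to \Diamond p is true.
      At 0: \Diamond p requires p at some successor in {0, 1, 2, 5}.
        p holds at 0, so \Diamond p is true at 0.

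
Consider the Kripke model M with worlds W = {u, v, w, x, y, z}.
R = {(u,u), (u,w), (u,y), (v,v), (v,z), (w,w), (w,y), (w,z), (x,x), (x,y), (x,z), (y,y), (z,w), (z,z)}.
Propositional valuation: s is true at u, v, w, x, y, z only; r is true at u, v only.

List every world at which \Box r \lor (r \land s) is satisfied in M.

Recall that \Box ψ holds at a world iff ψ holds at every accessible world, and \Diamond ψ holds iff ψ holds at some accessible world.
Let φ = \Box r \lor (r \land s). Evaluate φ at each world:
  u (successors {u, w, y}): φ is true.
  v (successors {v, z}): φ is true.
  w (successors {w, y, z}): φ is false.
  x (successors {x, y, z}): φ is false.
  y (successors {y}): φ is false.
  z (successors {w, z}): φ is false.
For instance, at y:
  At y: \Box r is false, r \land s is false, so \Box r \lor (r \land s) is false.
    At y: \Box r requires r at every successor {y}.
      r fails at y, so \Box r is false at y.
Satisfying worlds: {u, v}

u, v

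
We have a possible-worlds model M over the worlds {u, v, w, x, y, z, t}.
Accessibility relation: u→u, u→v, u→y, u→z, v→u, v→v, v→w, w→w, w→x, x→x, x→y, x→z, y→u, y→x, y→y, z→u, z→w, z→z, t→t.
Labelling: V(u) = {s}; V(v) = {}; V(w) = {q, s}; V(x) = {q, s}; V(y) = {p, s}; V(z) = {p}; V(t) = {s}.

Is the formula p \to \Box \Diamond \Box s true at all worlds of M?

Yes

Let φ = p \to \Box \Diamond \Box s. Evaluate φ at each world:
  u (successors {u, v, y, z}): φ is true.
  v (successors {u, v, w}): φ is true.
  w (successors {w, x}): φ is true.
  x (successors {x, y, z}): φ is true.
  y (successors {u, x, y}): φ is true.
  z (successors {u, w, z}): φ is true.
  t (successors {t}): φ is true.
For instance, at y:
  At y: p is true, \Box \Diamond \Box s is true, so p \to \Box \Diamond \Box s is true.
    At y: \Box \Diamond \Box s requires \Diamond \Box s at every successor {u, x, y}.
      At u: \Diamond \Box s is true.
      At x: \Diamond \Box s is true.
      At y: \Diamond \Box s is true.
    So \Box \Diamond \Box s is true at y.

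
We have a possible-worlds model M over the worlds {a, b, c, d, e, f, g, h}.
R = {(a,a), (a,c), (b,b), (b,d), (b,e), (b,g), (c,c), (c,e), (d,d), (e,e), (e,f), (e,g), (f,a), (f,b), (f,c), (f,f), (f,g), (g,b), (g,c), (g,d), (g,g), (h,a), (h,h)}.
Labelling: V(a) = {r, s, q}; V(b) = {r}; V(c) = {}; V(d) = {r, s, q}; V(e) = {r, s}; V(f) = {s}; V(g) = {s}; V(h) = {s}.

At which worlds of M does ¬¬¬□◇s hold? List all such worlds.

Recall that □ψ holds at a world iff ψ holds at every accessible world, and ◇ψ holds iff ψ holds at some accessible world.
Let φ = ¬¬¬□◇s. Evaluate φ at each world:
  a (successors {a, c}): φ is false.
  b (successors {b, d, e, g}): φ is false.
  c (successors {c, e}): φ is false.
  d (successors {d}): φ is false.
  e (successors {e, f, g}): φ is false.
  f (successors {a, b, c, f, g}): φ is false.
  g (successors {b, c, d, g}): φ is false.
  h (successors {a, h}): φ is false.
For instance, at a:
  At a: ¬¬□◇s is true, so ¬¬¬□◇s is false.
    At a: ¬□◇s is false, so ¬¬□◇s is true.
      At a: □◇s is true, so ¬□◇s is false.
Satisfying worlds: none.

none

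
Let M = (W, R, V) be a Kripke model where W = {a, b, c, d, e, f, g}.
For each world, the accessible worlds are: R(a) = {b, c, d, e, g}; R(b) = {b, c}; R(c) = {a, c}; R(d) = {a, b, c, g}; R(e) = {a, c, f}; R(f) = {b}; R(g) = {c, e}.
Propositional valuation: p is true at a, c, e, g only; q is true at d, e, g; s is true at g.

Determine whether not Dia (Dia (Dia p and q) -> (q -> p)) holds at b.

Recall that Dia ψ holds at a world iff ψ holds at some accessible world.
At b: Dia (Dia (Dia p and q) -> (q -> p)) is true, so not Dia (Dia (Dia p and q) -> (q -> p)) is false.
  At b: Dia (Dia (Dia p and q) -> (q -> p)) requires Dia (Dia p and q) -> (q -> p) at some successor in {b, c}.
    Dia (Dia p and q) -> (q -> p) holds at b, so Dia (Dia (Dia p and q) -> (q -> p)) is true at b.
      At b: Dia (Dia p and q) is false, q -> p is true, so Dia (Dia p and q) -> (q -> p) is true.

No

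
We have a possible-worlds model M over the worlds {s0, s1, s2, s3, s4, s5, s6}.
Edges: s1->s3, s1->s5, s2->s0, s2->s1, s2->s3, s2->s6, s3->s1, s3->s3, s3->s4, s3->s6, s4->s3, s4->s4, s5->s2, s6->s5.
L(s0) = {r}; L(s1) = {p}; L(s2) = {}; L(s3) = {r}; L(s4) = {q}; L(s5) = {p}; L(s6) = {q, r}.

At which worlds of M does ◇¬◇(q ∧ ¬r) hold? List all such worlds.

s1, s2, s3, s5, s6

Let φ = ◇¬◇(q ∧ ¬r). Evaluate φ at each world:
  s0 (successors ∅): φ is false.
  s1 (successors {s3, s5}): φ is true.
  s2 (successors {s0, s1, s3, s6}): φ is true.
  s3 (successors {s1, s3, s4, s6}): φ is true.
  s4 (successors {s3, s4}): φ is false.
  s5 (successors {s2}): φ is true.
  s6 (successors {s5}): φ is true.
For instance, at s4:
  At s4: ◇¬◇(q ∧ ¬r) requires ¬◇(q ∧ ¬r) at some successor in {s3, s4}.
    At s3: ¬◇(q ∧ ¬r) is false.
    At s4: ¬◇(q ∧ ¬r) is false.
  So ◇¬◇(q ∧ ¬r) is false at s4.
Satisfying worlds: {s1, s2, s3, s5, s6}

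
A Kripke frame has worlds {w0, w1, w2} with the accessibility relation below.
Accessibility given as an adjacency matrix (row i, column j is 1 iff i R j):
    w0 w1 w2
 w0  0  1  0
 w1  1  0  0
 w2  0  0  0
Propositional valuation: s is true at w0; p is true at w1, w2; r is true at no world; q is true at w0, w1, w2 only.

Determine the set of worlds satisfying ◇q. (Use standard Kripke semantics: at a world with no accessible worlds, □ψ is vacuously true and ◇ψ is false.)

w0, w1

Recall that ◇ψ holds at a world iff ψ holds at some accessible world.
Let φ = ◇q. Evaluate φ at each world:
  w0 (successors {w1}): φ is true.
  w1 (successors {w0}): φ is true.
  w2 (successors ∅): φ is false.
For instance, at w0:
  At w0: ◇q requires q at some successor in {w1}.
    q holds at w1, so ◇q is true at w0.
Satisfying worlds: {w0, w1}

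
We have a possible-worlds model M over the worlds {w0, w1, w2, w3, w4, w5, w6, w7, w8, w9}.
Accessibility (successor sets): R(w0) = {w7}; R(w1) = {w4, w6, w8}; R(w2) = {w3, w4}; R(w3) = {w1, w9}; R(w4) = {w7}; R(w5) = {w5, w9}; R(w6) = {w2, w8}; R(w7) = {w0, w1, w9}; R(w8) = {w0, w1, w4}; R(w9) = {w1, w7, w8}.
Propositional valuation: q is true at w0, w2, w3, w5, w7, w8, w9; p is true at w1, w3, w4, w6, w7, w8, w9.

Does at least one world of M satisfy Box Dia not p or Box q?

Let φ = Box Dia not p or Box q. Evaluate φ at each world:
  w0 (successors {w7}): φ is true.
  w1 (successors {w4, w6, w8}): φ is false.
  w2 (successors {w3, w4}): φ is false.
  w3 (successors {w1, w9}): φ is false.
  w4 (successors {w7}): φ is true.
  w5 (successors {w5, w9}): φ is true.
  w6 (successors {w2, w8}): φ is true.
  w7 (successors {w0, w1, w9}): φ is false.
  w8 (successors {w0, w1, w4}): φ is false.
  w9 (successors {w1, w7, w8}): φ is false.
Detail at w0 (witness):
  At w0: Box Dia not p is true, Box q is true, so Box Dia not p or Box q is true.
    At w0: Box Dia not p requires Dia not p at every successor {w7}.
      At w7: Dia not p is true.
    So Box Dia not p is true at w0.
    At w0: Box q requires q at every successor {w7}.
      At w7: q is true.
    So Box q is true at w0.

Yes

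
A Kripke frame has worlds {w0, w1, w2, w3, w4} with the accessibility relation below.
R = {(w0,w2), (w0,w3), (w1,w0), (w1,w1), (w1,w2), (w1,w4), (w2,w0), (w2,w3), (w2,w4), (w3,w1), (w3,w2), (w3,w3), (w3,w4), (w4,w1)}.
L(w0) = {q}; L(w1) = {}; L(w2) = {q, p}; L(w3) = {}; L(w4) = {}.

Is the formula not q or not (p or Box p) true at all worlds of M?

No

Recall that Box ψ holds at a world iff ψ holds at every accessible world, and Dia ψ holds iff ψ holds at some accessible world.
Let φ = not q or not (p or Box p). Evaluate φ at each world:
  w0 (successors {w2, w3}): φ is true.
  w1 (successors {w0, w1, w2, w4}): φ is true.
  w2 (successors {w0, w3, w4}): φ is false.
  w3 (successors {w1, w2, w3, w4}): φ is true.
  w4 (successors {w1}): φ is true.
Detail at w2 (counterexample):
  At w2: not q is false, not (p or Box p) is false, so not q or not (p or Box p) is false.
    At w2: p or Box p is true, so not (p or Box p) is false.
      At w2: p is true, Box p is false, so p or Box p is true.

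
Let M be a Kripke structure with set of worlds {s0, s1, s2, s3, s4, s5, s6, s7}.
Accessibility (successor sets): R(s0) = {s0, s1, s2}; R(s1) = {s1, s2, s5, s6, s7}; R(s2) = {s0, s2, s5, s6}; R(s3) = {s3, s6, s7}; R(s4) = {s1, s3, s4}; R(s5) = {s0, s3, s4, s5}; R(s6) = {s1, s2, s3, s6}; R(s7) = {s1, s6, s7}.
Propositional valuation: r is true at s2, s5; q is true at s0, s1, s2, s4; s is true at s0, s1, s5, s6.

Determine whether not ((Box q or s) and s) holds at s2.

Yes

Recall that Box ψ holds at a world iff ψ holds at every accessible world, and Dia ψ holds iff ψ holds at some accessible world.
At s2: (Box q or s) and s is false, so not ((Box q or s) and s) is true.
  At s2: Box q or s is false, s is false, so (Box q or s) and s is false.
    At s2: Box q is false, s is false, so Box q or s is false.
      At s2: Box q requires q at every successor {s0, s2, s5, s6}.
        q fails at s5, so Box q is false at s2.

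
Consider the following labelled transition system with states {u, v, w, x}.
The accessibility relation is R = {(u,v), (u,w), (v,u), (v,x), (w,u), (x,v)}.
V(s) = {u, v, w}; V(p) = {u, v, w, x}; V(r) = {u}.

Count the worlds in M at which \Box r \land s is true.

Let φ = \Box r \land s. Evaluate φ at each world:
  u (successors {v, w}): φ is false.
  v (successors {u, x}): φ is false.
  w (successors {u}): φ is true.
  x (successors {v}): φ is false.
For instance, at w:
  At w: \Box r is true, s is true, so \Box r \land s is true.
    At w: \Box r requires r at every successor {u}.
      At u: r is true.
    So \Box r is true at w.
Satisfying worlds: {w}

1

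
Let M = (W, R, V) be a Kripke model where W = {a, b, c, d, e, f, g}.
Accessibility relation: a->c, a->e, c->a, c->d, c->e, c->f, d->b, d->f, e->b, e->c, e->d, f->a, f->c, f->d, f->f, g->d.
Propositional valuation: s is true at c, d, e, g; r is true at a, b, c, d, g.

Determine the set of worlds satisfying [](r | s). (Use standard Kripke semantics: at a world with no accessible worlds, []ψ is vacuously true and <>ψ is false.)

Let φ = [](r | s). Evaluate φ at each world:
  a (successors {c, e}): φ is true.
  b (successors ∅): φ is true.
  c (successors {a, d, e, f}): φ is false.
  d (successors {b, f}): φ is false.
  e (successors {b, c, d}): φ is true.
  f (successors {a, c, d, f}): φ is false.
  g (successors {d}): φ is true.
For instance, at g:
  At g: [](r | s) requires r | s at every successor {d}.
    At d: r | s is true.
  So [](r | s) is true at g.
Satisfying worlds: {a, b, e, g}

a, b, e, g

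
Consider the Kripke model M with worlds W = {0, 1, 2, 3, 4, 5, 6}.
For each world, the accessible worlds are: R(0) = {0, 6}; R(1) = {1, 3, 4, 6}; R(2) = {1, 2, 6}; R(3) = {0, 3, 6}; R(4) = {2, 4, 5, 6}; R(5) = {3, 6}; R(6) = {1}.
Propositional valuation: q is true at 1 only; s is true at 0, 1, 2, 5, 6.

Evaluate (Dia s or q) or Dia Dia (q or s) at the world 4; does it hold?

Yes

Recall that Dia ψ holds at a world iff ψ holds at some accessible world.
At 4: Dia s or q is true, Dia Dia (q or s) is true, so (Dia s or q) or Dia Dia (q or s) is true.
  At 4: Dia s is true, q is false, so Dia s or q is true.
    At 4: Dia s requires s at some successor in {2, 4, 5, 6}.
      s holds at 2, so Dia s is true at 4.
  At 4: Dia Dia (q or s) requires Dia (q or s) at some successor in {2, 4, 5, 6}.
    Dia (q or s) holds at 2, so Dia Dia (q or s) is true at 4.
      At 2: Dia (q or s) requires q or s at some successor in {1, 2, 6}.
        q or s holds at 1, so Dia (q or s) is true at 2.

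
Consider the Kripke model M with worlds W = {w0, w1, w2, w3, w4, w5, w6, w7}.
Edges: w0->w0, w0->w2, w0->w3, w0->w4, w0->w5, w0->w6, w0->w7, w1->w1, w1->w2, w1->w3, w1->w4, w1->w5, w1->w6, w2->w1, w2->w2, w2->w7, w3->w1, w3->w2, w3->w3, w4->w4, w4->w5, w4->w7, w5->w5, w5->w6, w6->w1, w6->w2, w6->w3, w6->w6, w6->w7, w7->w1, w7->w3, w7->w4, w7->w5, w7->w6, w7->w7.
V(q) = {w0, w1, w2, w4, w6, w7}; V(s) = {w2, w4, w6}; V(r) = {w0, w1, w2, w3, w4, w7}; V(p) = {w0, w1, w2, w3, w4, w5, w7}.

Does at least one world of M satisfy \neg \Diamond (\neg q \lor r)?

Let φ = \neg \Diamond (\neg q \lor r). Evaluate φ at each world:
  w0 (successors {w0, w2, w3, w4, w5, w6, w7}): φ is false.
  w1 (successors {w1, w2, w3, w4, w5, w6}): φ is false.
  w2 (successors {w1, w2, w7}): φ is false.
  w3 (successors {w1, w2, w3}): φ is false.
  w4 (successors {w4, w5, w7}): φ is false.
  w5 (successors {w5, w6}): φ is false.
  w6 (successors {w1, w2, w3, w6, w7}): φ is false.
  w7 (successors {w1, w3, w4, w5, w6, w7}): φ is false.
For instance, at w6:
  At w6: \Diamond (\neg q \lor r) is true, so \neg \Diamond (\neg q \lor r) is false.
    At w6: \Diamond (\neg q \lor r) requires \neg q \lor r at some successor in {w1, w2, w3, w6, w7}.
      \neg q \lor r holds at w1, so \Diamond (\neg q \lor r) is true at w6.

No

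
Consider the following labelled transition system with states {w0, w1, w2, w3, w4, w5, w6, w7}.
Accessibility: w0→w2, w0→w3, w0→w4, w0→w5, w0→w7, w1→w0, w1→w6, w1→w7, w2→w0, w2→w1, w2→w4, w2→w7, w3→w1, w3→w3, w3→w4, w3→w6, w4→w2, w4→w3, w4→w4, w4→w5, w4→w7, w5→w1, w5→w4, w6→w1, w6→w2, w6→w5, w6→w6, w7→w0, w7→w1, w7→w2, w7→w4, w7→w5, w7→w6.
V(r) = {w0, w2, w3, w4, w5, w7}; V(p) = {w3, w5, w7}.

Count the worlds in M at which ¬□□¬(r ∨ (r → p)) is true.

Let φ = ¬□□¬(r ∨ (r → p)). Evaluate φ at each world:
  w0 (successors {w2, w3, w4, w5, w7}): φ is true.
  w1 (successors {w0, w6, w7}): φ is true.
  w2 (successors {w0, w1, w4, w7}): φ is true.
  w3 (successors {w1, w3, w4, w6}): φ is true.
  w4 (successors {w2, w3, w4, w5, w7}): φ is true.
  w5 (successors {w1, w4}): φ is true.
  w6 (successors {w1, w2, w5, w6}): φ is true.
  w7 (successors {w0, w1, w2, w4, w5, w6}): φ is true.
For instance, at w6:
  At w6: □□¬(r ∨ (r → p)) is false, so ¬□□¬(r ∨ (r → p)) is true.
    At w6: □□¬(r ∨ (r → p)) requires □¬(r ∨ (r → p)) at every successor {w1, w2, w5, w6}.
      □¬(r ∨ (r → p)) fails at w1, so □□¬(r ∨ (r → p)) is false at w6.
Satisfying worlds: {w0, w1, w2, w3, w4, w5, w6, w7}

8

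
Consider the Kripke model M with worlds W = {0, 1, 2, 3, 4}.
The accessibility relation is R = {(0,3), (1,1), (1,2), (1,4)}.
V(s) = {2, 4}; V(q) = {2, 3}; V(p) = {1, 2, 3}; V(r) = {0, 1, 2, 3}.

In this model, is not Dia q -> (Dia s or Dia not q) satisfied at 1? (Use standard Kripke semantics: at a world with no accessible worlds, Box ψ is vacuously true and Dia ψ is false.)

Yes

At 1: not Dia q is false, Dia s or Dia not q is true, so not Dia q -> (Dia s or Dia not q) is true.
  At 1: Dia q is true, so not Dia q is false.
    At 1: Dia q requires q at some successor in {1, 2, 4}.
      q holds at 2, so Dia q is true at 1.
  At 1: Dia s is true, Dia not q is true, so Dia s or Dia not q is true.
    At 1: Dia s requires s at some successor in {1, 2, 4}.
      s holds at 2, so Dia s is true at 1.
    At 1: Dia not q requires not q at some successor in {1, 2, 4}.
      not q holds at 1, so Dia not q is true at 1.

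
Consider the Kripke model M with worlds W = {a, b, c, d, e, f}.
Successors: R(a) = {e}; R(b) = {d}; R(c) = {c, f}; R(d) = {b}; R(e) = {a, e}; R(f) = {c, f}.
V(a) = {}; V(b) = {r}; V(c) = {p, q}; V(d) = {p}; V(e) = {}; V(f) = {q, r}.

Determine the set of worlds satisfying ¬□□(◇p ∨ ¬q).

none

Let φ = ¬□□(◇p ∨ ¬q). Evaluate φ at each world:
  a (successors {e}): φ is false.
  b (successors {d}): φ is false.
  c (successors {c, f}): φ is false.
  d (successors {b}): φ is false.
  e (successors {a, e}): φ is false.
  f (successors {c, f}): φ is false.
For instance, at d:
  At d: □□(◇p ∨ ¬q) is true, so ¬□□(◇p ∨ ¬q) is false.
    At d: □□(◇p ∨ ¬q) requires □(◇p ∨ ¬q) at every successor {b}.
      At b: □(◇p ∨ ¬q) is true.
    So □□(◇p ∨ ¬q) is true at d.
Satisfying worlds: none.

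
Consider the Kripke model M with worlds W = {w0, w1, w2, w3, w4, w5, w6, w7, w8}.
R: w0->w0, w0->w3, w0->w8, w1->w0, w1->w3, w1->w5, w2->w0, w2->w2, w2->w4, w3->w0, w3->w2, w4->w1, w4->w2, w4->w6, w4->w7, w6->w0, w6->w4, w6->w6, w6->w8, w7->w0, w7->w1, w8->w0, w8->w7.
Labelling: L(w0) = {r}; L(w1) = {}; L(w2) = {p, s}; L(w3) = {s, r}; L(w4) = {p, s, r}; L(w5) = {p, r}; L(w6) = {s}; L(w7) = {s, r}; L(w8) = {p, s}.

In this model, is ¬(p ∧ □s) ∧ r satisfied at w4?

Yes

At w4: ¬(p ∧ □s) is true, r is true, so ¬(p ∧ □s) ∧ r is true.
  At w4: p ∧ □s is false, so ¬(p ∧ □s) is true.
    At w4: p is true, □s is false, so p ∧ □s is false.
      At w4: □s requires s at every successor {w1, w2, w6, w7}.
        s fails at w1, so □s is false at w4.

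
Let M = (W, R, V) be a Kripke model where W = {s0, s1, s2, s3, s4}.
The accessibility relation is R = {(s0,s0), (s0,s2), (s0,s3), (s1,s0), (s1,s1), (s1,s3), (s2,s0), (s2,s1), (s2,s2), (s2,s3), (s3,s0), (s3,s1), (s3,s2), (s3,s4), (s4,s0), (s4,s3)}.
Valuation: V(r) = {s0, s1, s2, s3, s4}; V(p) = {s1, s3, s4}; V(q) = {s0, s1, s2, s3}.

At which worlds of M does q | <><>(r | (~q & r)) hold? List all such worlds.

Let φ = q | <><>(r | (~q & r)). Evaluate φ at each world:
  s0 (successors {s0, s2, s3}): φ is true.
  s1 (successors {s0, s1, s3}): φ is true.
  s2 (successors {s0, s1, s2, s3}): φ is true.
  s3 (successors {s0, s1, s2, s4}): φ is true.
  s4 (successors {s0, s3}): φ is true.
For instance, at s4:
  At s4: q is false, <><>(r | (~q & r)) is true, so q | <><>(r | (~q & r)) is true.
    At s4: <><>(r | (~q & r)) requires <>(r | (~q & r)) at some successor in {s0, s3}.
      <>(r | (~q & r)) holds at s0, so <><>(r | (~q & r)) is true at s4.
Satisfying worlds: {s0, s1, s2, s3, s4}

s0, s1, s2, s3, s4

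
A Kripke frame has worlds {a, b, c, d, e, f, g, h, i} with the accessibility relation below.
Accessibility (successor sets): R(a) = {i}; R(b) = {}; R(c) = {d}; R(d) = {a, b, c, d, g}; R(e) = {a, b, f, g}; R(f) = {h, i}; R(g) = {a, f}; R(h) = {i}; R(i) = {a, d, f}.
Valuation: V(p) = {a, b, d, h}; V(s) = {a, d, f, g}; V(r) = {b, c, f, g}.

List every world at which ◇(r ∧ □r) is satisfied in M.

Recall that □ψ holds at a world iff ψ holds at every accessible world, and ◇ψ holds iff ψ holds at some accessible world.
Let φ = ◇(r ∧ □r). Evaluate φ at each world:
  a (successors {i}): φ is false.
  b (successors ∅): φ is false.
  c (successors {d}): φ is false.
  d (successors {a, b, c, d, g}): φ is true.
  e (successors {a, b, f, g}): φ is true.
  f (successors {h, i}): φ is false.
  g (successors {a, f}): φ is false.
  h (successors {i}): φ is false.
  i (successors {a, d, f}): φ is false.
For instance, at d:
  At d: ◇(r ∧ □r) requires r ∧ □r at some successor in {a, b, c, d, g}.
    r ∧ □r holds at b, so ◇(r ∧ □r) is true at d.
      At b: r is true, □r is true, so r ∧ □r is true.
Satisfying worlds: {d, e}

d, e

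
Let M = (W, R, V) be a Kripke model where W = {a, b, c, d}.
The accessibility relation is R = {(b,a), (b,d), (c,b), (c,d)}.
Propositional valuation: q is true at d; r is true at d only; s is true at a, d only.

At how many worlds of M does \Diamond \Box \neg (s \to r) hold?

Let φ = \Diamond \Box \neg (s \to r). Evaluate φ at each world:
  a (successors ∅): φ is false.
  b (successors {a, d}): φ is true.
  c (successors {b, d}): φ is true.
  d (successors ∅): φ is false.
For instance, at b:
  At b: \Diamond \Box \neg (s \to r) requires \Box \neg (s \to r) at some successor in {a, d}.
    \Box \neg (s \to r) holds at a, so \Diamond \Box \neg (s \to r) is true at b.
      At a: no accessible worlds, so \Box \neg (s \to r) holds vacuously.
Satisfying worlds: {b, c}

2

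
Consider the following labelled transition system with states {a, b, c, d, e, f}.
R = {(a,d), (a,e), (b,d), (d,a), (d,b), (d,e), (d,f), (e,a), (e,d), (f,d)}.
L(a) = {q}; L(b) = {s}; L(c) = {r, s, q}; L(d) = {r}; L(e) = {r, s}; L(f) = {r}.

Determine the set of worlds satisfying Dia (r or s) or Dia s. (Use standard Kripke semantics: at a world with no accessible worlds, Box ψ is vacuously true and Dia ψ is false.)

Let φ = Dia (r or s) or Dia s. Evaluate φ at each world:
  a (successors {d, e}): φ is true.
  b (successors {d}): φ is true.
  c (successors ∅): φ is false.
  d (successors {a, b, e, f}): φ is true.
  e (successors {a, d}): φ is true.
  f (successors {d}): φ is true.
For instance, at e:
  At e: Dia (r or s) is true, Dia s is false, so Dia (r or s) or Dia s is true.
    At e: Dia (r or s) requires r or s at some successor in {a, d}.
      r or s holds at d, so Dia (r or s) is true at e.
    At e: Dia s requires s at some successor in {a, d}.
      At a: s is false.
      At d: s is false.
    So Dia s is false at e.
Satisfying worlds: {a, b, d, e, f}

a, b, d, e, f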